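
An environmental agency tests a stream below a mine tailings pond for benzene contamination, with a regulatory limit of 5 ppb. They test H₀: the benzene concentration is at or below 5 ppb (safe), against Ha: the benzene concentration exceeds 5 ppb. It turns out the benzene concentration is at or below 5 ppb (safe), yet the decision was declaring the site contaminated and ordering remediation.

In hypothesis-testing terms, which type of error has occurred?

'Declaring the site contaminated and ordering remediation' corresponds to rejecting H₀.
H₀ was rejected but H₀ is true — a Type I error (false positive).

Type I error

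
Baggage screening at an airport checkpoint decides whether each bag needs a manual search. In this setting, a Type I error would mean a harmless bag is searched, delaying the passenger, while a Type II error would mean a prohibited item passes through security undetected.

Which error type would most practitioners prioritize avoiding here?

Type II error

The Type II consequence (a prohibited item passes through security undetected) is more severe than the Type I consequence (a harmless bag is searched, delaying the passenger).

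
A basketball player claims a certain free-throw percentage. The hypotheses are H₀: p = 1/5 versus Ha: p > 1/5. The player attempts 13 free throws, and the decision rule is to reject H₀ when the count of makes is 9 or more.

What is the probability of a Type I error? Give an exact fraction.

The Type I error probability is α = P(S ≥ 9) computed under H₀, where S ~ Binomial(13, 1/5).
Adding the binomial terms for j = 9 through 13 with p = 1/5 yields 40529/244140625.

40529/244140625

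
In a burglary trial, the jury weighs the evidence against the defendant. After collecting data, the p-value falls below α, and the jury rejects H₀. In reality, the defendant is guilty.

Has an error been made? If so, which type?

The conventional null hypothesis here is that the defendant is innocent.
The test rejected a false H₀ — the decision matches the true state.

Neither — the decision is correct.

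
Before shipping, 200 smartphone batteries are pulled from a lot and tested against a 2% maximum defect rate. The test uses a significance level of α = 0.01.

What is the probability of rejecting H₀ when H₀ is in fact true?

The significance level α is, by definition, the probability of a Type I error — P(reject H₀ | H₀ true).

0.01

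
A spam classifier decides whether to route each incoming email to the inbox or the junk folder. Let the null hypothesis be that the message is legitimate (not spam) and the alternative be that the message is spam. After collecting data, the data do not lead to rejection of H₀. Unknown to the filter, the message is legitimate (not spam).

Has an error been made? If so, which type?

No error — this is a correct decision.

The test retained a true H₀ — the decision matches the true state.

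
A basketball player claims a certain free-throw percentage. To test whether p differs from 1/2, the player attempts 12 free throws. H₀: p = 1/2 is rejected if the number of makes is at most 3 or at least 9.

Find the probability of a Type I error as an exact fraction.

299/2048

Under H₀, X ~ Binomial(12, 1/2); α is the probability of landing in either tail, P(X ≤ 3) + P(X ≥ 9).
The two tails are symmetric, so α = 2·(1 + 12 + 66 + 220)/2^12 = 598/4096 = 299/2048.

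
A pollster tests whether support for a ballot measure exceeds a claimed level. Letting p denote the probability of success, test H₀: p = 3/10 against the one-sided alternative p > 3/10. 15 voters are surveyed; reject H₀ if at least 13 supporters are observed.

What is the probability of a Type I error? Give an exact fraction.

8719352487/1000000000000000

The Type I error probability is α = P(S ≥ 13) computed under H₀, where S ~ Binomial(15, 3/10).
Summing C(15,j)(3/10)^j(7/10)^{15−j} for j = 13,…,15 gives 8719352487/1000000000000000.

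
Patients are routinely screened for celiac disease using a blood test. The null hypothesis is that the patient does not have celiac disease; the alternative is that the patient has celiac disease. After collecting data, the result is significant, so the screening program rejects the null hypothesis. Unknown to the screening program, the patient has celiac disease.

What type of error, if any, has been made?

The test rejected a false H₀ — the decision matches the true state.

Neither — the decision is correct.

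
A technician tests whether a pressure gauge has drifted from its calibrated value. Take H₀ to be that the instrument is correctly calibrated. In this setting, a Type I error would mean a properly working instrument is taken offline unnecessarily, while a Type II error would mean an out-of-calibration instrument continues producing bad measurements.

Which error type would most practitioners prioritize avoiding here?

Type II error

The Type II consequence (an out-of-calibration instrument continues producing bad measurements) is more severe than the Type I consequence (a properly working instrument is taken offline unnecessarily).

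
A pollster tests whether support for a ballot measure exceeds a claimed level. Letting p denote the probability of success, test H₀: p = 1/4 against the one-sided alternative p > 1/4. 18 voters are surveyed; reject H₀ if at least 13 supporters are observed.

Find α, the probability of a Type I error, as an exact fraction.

588337/17179869184

The Type I error probability is α = P(S ≥ 13) computed under H₀, where S ~ Binomial(18, 1/4).
Adding the binomial terms for j = 13 through 18 with p = 1/4 yields 588337/17179869184.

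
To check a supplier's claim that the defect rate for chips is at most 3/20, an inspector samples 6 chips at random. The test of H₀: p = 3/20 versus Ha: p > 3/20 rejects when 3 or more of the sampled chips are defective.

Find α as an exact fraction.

The significance level is the probability, assuming p = 3/20, of seeing 3 or more defectives in 6 draws.
Computing the lower-tail complement: 1 − 6097033/6400000 = 302967/6400000.

302967/6400000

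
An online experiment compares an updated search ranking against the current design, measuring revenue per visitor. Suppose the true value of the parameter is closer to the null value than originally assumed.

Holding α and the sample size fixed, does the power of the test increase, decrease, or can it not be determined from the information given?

When the true parameter is near the null value, the test has a harder time distinguishing Ha from H₀.
Since power = 1 − β and β increases, power decreases.

It decreases.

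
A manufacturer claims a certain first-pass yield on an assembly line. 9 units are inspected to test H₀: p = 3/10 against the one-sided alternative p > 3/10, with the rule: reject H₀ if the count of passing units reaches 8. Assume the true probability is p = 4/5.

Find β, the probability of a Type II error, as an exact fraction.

1101157/1953125

Under the alternative p = 4/5, Y ~ Binomial(9, 4/5); β is the probability the test does not reject, P(Y < 8).
Summing C(9,j)·(4/5)^j·(1/5)^{9-j} for j = 0..7 gives 1101157/1953125.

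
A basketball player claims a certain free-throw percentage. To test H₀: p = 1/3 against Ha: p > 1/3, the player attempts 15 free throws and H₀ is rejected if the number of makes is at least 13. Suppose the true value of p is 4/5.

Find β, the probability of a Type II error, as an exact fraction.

β = P(fail to reject H₀ | Ha true) = P(K ≤ 12 | p = 4/5), K ~ Binomial(15, 4/5).
Adding the binomial probabilities P(K=0)+…+P(K=12) at p = 4/5 gives 18370873741/30517578125.

18370873741/30517578125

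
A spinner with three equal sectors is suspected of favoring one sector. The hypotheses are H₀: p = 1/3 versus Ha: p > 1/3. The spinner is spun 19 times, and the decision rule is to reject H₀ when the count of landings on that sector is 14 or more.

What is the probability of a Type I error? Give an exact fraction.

147529/387420489

α = P(reject H₀ | H₀ true) = P(S ≥ 14 | p = 1/3), with S ~ Binomial(19, 1/3).
Summing C(19,j)(1/3)^j(2/3)^{19−j} for j = 14,…,19 gives 147529/387420489.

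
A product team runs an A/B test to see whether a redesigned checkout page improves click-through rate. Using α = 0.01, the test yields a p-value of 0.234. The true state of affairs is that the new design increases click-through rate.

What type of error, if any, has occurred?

The conventional null hypothesis is that the new design has no effect on click-through rate.
Since p = 0.234 ≥ α = 0.01, H₀ is not rejected.
H₀ is false (actually the new design increases click-through rate).
Failing to reject a false H₀ is a Type II error.

Type II error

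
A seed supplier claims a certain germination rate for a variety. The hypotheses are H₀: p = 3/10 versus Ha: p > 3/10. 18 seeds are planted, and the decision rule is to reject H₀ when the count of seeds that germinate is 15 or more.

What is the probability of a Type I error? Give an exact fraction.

217773361539/50000000000000000

Under H₀, Y ~ Binomial(18, 3/10), and α = P(Y ≥ 15).
Summing C(18,j)(3/10)^j(7/10)^{18−j} for j = 15,…,18 gives 217773361539/50000000000000000.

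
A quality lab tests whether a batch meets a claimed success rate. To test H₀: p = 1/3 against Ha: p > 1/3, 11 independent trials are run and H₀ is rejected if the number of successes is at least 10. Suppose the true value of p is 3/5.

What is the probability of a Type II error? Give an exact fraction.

1894076/1953125

A Type II error is failing to reject when Ha holds: with p = 3/5, β = P(K ≤ 9).
Equivalently, β = 1 − P(K ≥ 10) = 1894076/1953125.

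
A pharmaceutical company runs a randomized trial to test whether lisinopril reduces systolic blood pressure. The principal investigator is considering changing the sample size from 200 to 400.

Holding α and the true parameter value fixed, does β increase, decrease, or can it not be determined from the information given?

Increasing n separates the H₀ and Ha sampling distributions, so under Ha fewer outcomes land in the acceptance region.

It decreases.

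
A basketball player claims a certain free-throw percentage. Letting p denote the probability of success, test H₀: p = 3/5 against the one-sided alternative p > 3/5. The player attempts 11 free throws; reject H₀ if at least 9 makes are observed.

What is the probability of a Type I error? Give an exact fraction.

1161297/9765625

The Type I error probability is α = P(Y ≥ 9) computed under H₀, where Y ~ Binomial(11, 3/5).
P(Y ≥ 9) = Σ_{j=9}^{11} C(11,j)·(3/5)^j·(2/5)^{11-j} = 1161297/9765625.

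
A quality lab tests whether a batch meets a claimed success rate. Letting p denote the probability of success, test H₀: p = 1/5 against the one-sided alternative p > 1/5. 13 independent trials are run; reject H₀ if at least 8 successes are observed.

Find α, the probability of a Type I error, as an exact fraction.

Under H₀, Y ~ Binomial(13, 1/5), and α = P(Y ≥ 8).
P(Y ≥ 8) = Σ_{j=8}^{13} C(13,j)·(1/5)^j·(4/5)^{13-j} = 1520533/1220703125.

1520533/1220703125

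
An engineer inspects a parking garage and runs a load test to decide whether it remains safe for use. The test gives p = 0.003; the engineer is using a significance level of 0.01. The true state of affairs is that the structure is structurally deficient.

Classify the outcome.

Neither — the decision is correct.

The conventional null hypothesis is that the structure meets the required load capacity (safe).
Since p = 0.003 < α = 0.01, H₀ is rejected.
H₀ is false (actually the structure is structurally deficient).
The decision matches the true state — no error.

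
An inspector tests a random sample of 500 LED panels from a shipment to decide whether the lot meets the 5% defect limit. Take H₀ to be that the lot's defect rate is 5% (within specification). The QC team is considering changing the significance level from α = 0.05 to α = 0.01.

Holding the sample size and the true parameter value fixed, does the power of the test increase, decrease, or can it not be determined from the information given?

It decreases.

Lowering α raises the bar for rejection; under Ha, the test now fails to reject on outcomes it previously would have rejected.
Since power = 1 − β and β increases, power decreases.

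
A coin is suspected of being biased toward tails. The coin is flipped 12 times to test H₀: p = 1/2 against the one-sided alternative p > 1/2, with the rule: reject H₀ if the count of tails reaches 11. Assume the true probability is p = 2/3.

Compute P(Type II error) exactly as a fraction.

A Type II error is failing to reject when Ha holds: with p = 2/3, β = P(Y ≤ 10).
Equivalently, β = 1 − P(Y ≥ 11) = 502769/531441.

502769/531441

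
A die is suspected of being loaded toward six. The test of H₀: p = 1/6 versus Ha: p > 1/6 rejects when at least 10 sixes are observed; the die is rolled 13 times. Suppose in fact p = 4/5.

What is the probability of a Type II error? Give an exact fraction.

61688401/244140625

β = P(fail to reject H₀ | Ha true) = P(Y ≤ 9 | p = 4/5), Y ~ Binomial(13, 4/5).
Adding the binomial probabilities P(Y=0)+…+P(Y=9) at p = 4/5 gives 61688401/244140625.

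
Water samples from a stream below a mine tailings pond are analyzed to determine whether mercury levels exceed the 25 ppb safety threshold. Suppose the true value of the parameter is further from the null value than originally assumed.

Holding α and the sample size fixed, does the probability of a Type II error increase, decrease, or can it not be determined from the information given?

It decreases.

A bigger departure from H₀ is easier for the test to detect, so it fails to reject less often.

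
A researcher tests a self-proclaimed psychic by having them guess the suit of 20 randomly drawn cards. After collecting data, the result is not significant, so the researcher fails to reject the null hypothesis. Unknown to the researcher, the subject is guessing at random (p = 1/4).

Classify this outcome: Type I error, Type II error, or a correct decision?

No error (correct decision).

The conventional null hypothesis here is that the subject is guessing at random (p = 1/4).
The test retained a true H₀ — the decision matches the true state.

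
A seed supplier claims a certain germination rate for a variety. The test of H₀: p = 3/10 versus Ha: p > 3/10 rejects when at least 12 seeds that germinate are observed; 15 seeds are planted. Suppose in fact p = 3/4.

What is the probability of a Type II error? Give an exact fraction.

A Type II error is failing to reject when Ha holds: with p = 3/4, β = P(S ≤ 11).
Equivalently, β = 1 − P(S ≥ 12) = 144609703/268435456.

144609703/268435456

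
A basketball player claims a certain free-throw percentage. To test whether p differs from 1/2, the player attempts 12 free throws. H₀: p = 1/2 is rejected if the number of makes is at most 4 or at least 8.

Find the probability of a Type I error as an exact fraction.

The significance level is the null-hypothesis probability of the rejection region {≤4} ∪ {≥8}.
The two tails are symmetric, so α = 2·(1 + 12 + 66 + 220 + 495)/2^12 = 1588/4096 = 397/1024.

397/1024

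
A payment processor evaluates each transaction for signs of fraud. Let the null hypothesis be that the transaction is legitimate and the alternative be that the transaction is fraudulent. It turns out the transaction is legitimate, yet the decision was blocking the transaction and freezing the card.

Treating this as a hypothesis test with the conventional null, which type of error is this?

'Blocking the transaction and freezing the card' corresponds to rejecting H₀.
H₀ was rejected but H₀ is true — a Type I error (false positive).

Type I error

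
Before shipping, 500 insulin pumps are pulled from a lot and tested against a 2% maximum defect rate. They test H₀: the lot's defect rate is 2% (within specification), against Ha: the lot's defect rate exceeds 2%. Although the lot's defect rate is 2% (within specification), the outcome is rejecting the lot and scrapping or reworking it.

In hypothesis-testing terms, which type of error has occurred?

'Rejecting the lot and scrapping or reworking it' corresponds to rejecting H₀.
H₀ was rejected but H₀ is true — a Type I error (false positive).

Type I error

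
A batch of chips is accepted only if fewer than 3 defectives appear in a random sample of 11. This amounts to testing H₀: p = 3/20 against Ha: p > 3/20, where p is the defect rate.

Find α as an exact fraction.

The significance level is the probability, assuming p = 3/20, of seeing 3 or more defectives in 11 draws.
α = 1 − P(X ≤ 2) = 1 − 31900138777693/40960000000000 = 9059861222307/40960000000000.

9059861222307/40960000000000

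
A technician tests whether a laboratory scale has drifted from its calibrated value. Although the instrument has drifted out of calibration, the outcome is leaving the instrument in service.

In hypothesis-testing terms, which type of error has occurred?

Type II error

The null hypothesis here is that the instrument is correctly calibrated.
'Leaving the instrument in service' corresponds to failing to reject H₀.
H₀ was not rejected but H₀ is false — a Type II error (false negative).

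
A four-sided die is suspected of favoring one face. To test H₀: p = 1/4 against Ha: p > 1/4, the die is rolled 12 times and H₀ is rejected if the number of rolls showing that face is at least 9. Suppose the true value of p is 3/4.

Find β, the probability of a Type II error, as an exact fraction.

5892517/16777216

Under the alternative p = 3/4, K ~ Binomial(12, 3/4); β is the probability the test does not reject, P(K < 9).
Adding the binomial probabilities P(K=0)+…+P(K=8) at p = 3/4 gives 5892517/16777216.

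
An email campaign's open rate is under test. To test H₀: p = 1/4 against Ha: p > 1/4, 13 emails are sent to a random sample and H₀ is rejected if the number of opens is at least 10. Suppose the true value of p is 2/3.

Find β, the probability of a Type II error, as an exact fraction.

A Type II error is failing to reject when Ha holds: with p = 2/3, β = P(X ≤ 9).
Summing C(13,j)·(2/3)^j·(1/3)^{13-j} for j = 0..9 gives 1080275/1594323.

1080275/1594323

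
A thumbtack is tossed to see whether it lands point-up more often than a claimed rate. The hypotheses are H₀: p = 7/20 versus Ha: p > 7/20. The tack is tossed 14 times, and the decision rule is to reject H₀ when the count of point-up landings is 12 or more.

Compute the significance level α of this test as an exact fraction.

115588589415551/819200000000000000

The Type I error probability is α = P(X ≥ 12) computed under H₀, where X ~ Binomial(14, 7/20).
Adding the binomial terms for j = 12 through 14 with p = 7/20 yields 115588589415551/819200000000000000.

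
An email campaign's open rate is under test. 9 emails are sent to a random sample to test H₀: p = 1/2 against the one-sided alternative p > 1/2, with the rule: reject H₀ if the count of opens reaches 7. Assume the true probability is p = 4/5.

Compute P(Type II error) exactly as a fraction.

A Type II error is failing to reject when Ha holds: with p = 4/5, β = P(S ≤ 6).
Adding the binomial probabilities P(S=0)+…+P(S=6) at p = 4/5 gives 511333/1953125.

511333/1953125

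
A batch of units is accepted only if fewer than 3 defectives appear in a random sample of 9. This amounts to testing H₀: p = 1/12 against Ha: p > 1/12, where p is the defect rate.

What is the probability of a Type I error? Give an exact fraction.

Under H₀, K ~ Binomial(9, 1/12); the Type I error rate is P(K ≥ 3).
Computing the lower-tail complement: 1 − 19487171/20155392 = 668221/20155392.

668221/20155392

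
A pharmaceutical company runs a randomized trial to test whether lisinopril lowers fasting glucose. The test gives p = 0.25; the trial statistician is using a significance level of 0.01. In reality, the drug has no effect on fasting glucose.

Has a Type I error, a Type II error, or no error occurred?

The conventional null hypothesis is that the drug has no effect on fasting glucose.
Since p = 0.25 ≥ α = 0.01, H₀ is not rejected.
H₀ is true (actually the drug has no effect on fasting glucose).
The decision matches the true state — no error.

No error — this is a correct decision.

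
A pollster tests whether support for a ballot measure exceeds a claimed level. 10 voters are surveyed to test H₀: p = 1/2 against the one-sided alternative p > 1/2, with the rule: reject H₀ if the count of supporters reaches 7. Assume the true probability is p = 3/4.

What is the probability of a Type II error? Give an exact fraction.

58753/262144

β = P(fail to reject H₀ | Ha true) = P(K ≤ 6 | p = 3/4), K ~ Binomial(10, 3/4).
Equivalently, β = 1 − P(K ≥ 7) = 58753/262144.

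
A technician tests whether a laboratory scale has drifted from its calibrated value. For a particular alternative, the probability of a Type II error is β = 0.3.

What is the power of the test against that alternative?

0.7

Power = 1 − β = 1 − 0.3 = 0.7.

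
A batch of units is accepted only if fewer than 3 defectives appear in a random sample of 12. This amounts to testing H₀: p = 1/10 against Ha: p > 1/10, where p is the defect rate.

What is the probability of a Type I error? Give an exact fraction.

22173995549/200000000000

Under H₀, S ~ Binomial(12, 1/10); the Type I error rate is P(S ≥ 3).
α = 1 − P(S ≤ 2) = 1 − 177826004451/200000000000 = 22173995549/200000000000.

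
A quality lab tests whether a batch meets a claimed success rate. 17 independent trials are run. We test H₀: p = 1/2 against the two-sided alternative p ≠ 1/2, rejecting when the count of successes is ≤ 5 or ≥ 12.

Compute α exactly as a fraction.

Under H₀, X ~ Binomial(17, 1/2); α is the probability of landing in either tail, P(X ≤ 5) + P(X ≥ 12).
Each tail has probability (1 + 17 + 136 + 680 + 2380 + 6188)/131072; doubling gives α = 18804/131072 = 4701/32768.

4701/32768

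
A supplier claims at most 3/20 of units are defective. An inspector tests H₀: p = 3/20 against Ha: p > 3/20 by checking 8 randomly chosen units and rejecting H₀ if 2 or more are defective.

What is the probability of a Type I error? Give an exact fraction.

α = P(reject H₀ | H₀ true) = P(X ≥ 2 | p = 3/20), X ~ Binomial(8, 3/20).
Computing the lower-tail complement: 1 − 16823885593/25600000000 = 8776114407/25600000000.

8776114407/25600000000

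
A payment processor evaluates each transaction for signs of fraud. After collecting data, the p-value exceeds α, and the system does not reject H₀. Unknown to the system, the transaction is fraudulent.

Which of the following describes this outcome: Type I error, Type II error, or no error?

Type II error

The conventional null hypothesis here is that the transaction is legitimate.
H₀ was not rejected, but H₀ is actually false.
Failing to reject a false null hypothesis is a Type II error (false negative).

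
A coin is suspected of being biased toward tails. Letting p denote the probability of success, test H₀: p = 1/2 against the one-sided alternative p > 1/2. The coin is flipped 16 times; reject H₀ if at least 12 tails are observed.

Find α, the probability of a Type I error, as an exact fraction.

2517/65536

α = P(reject H₀ | H₀ true) = P(Y ≥ 12 | p = 1/2), with Y ~ Binomial(16, 1/2).
That's C(16,12) + C(16,13) + C(16,14) + C(16,15) + C(16,16) over 2^16, i.e. (1820 + 560 + 120 + 16 + 1)/65536 = 2517/65536.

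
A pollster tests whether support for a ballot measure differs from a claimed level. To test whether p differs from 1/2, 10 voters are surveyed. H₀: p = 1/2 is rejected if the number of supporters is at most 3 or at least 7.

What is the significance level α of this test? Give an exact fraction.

11/32

The significance level is the null-hypothesis probability of the rejection region {≤3} ∪ {≥7}.
Each tail has probability (1 + 10 + 45 + 120)/1024; doubling gives α = 352/1024 = 11/32.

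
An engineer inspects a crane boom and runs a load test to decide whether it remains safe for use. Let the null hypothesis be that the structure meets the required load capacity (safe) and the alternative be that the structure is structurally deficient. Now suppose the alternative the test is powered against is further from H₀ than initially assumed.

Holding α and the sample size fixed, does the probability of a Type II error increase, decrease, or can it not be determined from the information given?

It decreases.

A larger true effect moves the Ha sampling distribution further from the H₀ critical value, making rejection more likely when Ha is true.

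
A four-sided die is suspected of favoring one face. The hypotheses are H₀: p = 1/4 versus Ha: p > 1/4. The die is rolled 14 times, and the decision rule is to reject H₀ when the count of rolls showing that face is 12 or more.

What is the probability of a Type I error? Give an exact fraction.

The Type I error probability is α = P(Y ≥ 12) computed under H₀, where Y ~ Binomial(14, 1/4).
Adding the binomial terms for j = 12 through 14 with p = 1/4 yields 431/134217728.

431/134217728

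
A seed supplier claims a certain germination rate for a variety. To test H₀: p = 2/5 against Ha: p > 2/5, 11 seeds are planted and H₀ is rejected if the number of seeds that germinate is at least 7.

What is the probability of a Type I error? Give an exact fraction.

The Type I error probability is α = P(X ≥ 7) computed under H₀, where X ~ Binomial(11, 2/5).
Adding the binomial terms for j = 7 through 11 with p = 2/5 yields 194048/1953125.

194048/1953125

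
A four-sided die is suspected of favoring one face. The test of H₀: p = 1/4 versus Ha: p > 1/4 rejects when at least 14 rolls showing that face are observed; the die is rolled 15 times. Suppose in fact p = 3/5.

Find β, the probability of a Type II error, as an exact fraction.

30359740148/30517578125

β = P(fail to reject H₀ | Ha true) = P(S ≤ 13 | p = 3/5), S ~ Binomial(15, 3/5).
Equivalently, β = 1 − P(S ≥ 14) = 30359740148/30517578125.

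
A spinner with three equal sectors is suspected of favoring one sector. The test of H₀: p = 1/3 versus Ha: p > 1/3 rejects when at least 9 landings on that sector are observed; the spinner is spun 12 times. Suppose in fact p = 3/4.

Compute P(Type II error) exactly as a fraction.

Under the alternative p = 3/4, Y ~ Binomial(12, 3/4); β is the probability the test does not reject, P(Y < 9).
Summing C(12,j)·(3/4)^j·(1/4)^{12-j} for j = 0..8 gives 5892517/16777216.

5892517/16777216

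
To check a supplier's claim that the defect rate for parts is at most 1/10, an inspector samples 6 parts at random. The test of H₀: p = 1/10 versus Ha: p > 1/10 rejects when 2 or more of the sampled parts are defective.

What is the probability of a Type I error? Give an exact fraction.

22853/200000

The significance level is the probability, assuming p = 1/10, of seeing 2 or more defectives in 6 draws.
α = 1 − P(K ≤ 1) = 1 − 177147/200000 = 22853/200000.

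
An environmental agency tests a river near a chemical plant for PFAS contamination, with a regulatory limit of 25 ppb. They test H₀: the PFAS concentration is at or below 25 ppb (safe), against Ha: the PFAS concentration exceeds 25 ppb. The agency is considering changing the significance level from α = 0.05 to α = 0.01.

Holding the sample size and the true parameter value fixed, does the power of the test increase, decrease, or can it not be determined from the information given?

A smaller α moves the rejection region further into the tail. With the alternative true, more outcomes now fall outside the rejection region, so failing to reject becomes more likely.
Since power = 1 − β and β increases, power decreases.

It decreases.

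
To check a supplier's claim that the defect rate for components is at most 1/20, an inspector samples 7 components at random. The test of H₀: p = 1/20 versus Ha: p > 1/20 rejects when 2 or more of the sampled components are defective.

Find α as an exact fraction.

28403547/640000000

The significance level is the probability, assuming p = 1/20, of seeing 2 or more defectives in 7 draws.
Via the complement, α = 1 − Σ_{j=0}^{1} C(7,j)(1/20)^j(19/20)^{7-j} = 28403547/640000000.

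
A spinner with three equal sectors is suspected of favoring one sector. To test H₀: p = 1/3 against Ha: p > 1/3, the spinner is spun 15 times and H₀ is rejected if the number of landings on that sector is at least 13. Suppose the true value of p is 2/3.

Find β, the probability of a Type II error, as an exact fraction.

A Type II error is failing to reject when Ha holds: with p = 2/3, β = P(X ≤ 12).
Summing C(15,j)·(2/3)^j·(1/3)^{15-j} for j = 0..12 gives 13210219/14348907.

13210219/14348907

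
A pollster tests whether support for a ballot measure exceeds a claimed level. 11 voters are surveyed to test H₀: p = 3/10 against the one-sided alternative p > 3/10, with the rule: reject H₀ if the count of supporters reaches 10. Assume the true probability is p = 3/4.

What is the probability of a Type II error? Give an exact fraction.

1683809/2097152

β = P(fail to reject H₀ | Ha true) = P(Y ≤ 9 | p = 3/4), Y ~ Binomial(11, 3/4).
Equivalently, β = 1 − P(Y ≥ 10) = 1683809/2097152.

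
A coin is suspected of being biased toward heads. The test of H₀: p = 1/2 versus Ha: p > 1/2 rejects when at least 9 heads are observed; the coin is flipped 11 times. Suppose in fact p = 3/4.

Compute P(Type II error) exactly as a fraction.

2285053/4194304

A Type II error is failing to reject when Ha holds: with p = 3/4, β = P(S ≤ 8).
Equivalently, β = 1 − P(S ≥ 9) = 2285053/4194304.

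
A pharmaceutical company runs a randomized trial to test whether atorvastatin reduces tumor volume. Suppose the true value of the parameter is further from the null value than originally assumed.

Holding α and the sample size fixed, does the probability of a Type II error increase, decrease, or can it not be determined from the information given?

It decreases.

A bigger departure from H₀ is easier for the test to detect, so it fails to reject less often.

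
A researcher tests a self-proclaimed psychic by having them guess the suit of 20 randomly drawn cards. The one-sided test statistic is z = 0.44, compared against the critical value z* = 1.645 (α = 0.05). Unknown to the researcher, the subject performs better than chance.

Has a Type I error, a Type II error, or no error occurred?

The conventional null hypothesis is that the subject is guessing at random (p = 1/4).
Since z = 0.44 ≤ z* = 1.645, H₀ is not rejected.
H₀ is false (actually the subject performs better than chance).
Failing to reject a false H₀ is a Type II error.

Type II error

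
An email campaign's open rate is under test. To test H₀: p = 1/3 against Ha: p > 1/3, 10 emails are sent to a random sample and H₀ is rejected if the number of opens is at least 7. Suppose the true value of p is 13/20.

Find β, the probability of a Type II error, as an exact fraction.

A Type II error is failing to reject when Ha holds: with p = 13/20, β = P(K ≤ 6).
Equivalently, β = 1 − P(K ≥ 7) = 1244602838129/2560000000000.

1244602838129/2560000000000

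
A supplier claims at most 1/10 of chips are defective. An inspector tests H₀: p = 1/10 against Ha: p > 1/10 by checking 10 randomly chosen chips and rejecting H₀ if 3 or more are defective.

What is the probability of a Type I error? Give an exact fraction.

α = P(reject H₀ | H₀ true) = P(S ≥ 3 | p = 1/10), S ~ Binomial(10, 1/10).
Computing the lower-tail complement: 1 − 1162261467/1250000000 = 87738533/1250000000.

87738533/1250000000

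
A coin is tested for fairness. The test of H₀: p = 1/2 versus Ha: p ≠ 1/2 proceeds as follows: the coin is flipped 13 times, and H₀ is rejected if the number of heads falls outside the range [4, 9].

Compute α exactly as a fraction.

The significance level is the null-hypothesis probability of the rejection region {≤3} ∪ {≥10}.
By symmetry, α = 2·P(X ≤ 3) = 2·(1 + 13 + 78 + 286)/8192 = 756/8192 = 189/2048.

189/2048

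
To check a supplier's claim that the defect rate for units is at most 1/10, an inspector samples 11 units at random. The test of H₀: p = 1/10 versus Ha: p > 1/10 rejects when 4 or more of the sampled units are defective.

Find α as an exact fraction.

46336903/2500000000

α = P(reject H₀ | H₀ true) = P(K ≥ 4 | p = 1/10), K ~ Binomial(11, 1/10).
Computing the lower-tail complement: 1 − 2453663097/2500000000 = 46336903/2500000000.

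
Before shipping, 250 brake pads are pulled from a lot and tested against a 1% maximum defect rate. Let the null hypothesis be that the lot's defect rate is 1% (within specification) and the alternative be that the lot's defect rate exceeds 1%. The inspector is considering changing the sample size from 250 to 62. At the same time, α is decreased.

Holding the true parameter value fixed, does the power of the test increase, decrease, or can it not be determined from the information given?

A smaller sample increases the standard error, so the sampling distributions under H₀ and Ha overlap more. Lowering α raises the bar for rejection; under Ha, the test now fails to reject on outcomes it previously would have rejected. Both changes push β in the same direction.
Since power = 1 − β and β increases, power decreases.

It decreases.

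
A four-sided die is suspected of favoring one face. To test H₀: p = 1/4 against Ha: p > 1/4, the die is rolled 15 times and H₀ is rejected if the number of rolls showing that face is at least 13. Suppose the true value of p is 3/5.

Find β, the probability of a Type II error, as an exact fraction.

β = P(fail to reject H₀ | Ha true) = P(K ≤ 12 | p = 3/5), K ~ Binomial(15, 3/5).
Summing C(15,j)·(3/5)^j·(2/5)^{15-j} for j = 0..12 gives 29690124488/30517578125.

29690124488/30517578125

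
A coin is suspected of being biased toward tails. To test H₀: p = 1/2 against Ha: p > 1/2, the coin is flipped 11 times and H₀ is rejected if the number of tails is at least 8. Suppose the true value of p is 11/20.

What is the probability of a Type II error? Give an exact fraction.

828290341647/1024000000000

Under the alternative p = 11/20, Y ~ Binomial(11, 11/20); β is the probability the test does not reject, P(Y < 8).
Adding the binomial probabilities P(Y=0)+…+P(Y=7) at p = 11/20 gives 828290341647/1024000000000.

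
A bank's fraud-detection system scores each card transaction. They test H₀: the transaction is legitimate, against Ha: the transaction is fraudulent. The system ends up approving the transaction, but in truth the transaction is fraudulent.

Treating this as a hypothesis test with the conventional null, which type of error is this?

Type II error

'Approving the transaction' corresponds to failing to reject H₀.
H₀ was not rejected but H₀ is false — a Type II error (false negative).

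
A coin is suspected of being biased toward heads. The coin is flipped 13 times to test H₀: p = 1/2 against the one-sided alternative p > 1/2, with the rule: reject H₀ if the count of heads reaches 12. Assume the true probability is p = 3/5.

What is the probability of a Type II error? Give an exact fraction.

1205291336/1220703125

Under the alternative p = 3/5, Y ~ Binomial(13, 3/5); β is the probability the test does not reject, P(Y < 12).
Summing C(13,j)·(3/5)^j·(2/5)^{13-j} for j = 0..11 gives 1205291336/1220703125.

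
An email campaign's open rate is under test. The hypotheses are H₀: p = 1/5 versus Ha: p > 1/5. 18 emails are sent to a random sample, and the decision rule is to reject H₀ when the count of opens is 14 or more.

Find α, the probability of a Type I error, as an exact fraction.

167621/762939453125

Under H₀, X ~ Binomial(18, 1/5), and α = P(X ≥ 14).
Adding the binomial terms for j = 14 through 18 with p = 1/5 yields 167621/762939453125.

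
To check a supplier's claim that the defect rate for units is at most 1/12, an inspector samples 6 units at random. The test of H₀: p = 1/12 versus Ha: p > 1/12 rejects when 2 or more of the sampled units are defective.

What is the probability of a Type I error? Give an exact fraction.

Under H₀, S ~ Binomial(6, 1/12); the Type I error rate is P(S ≥ 2).
Via the complement, α = 1 − Σ_{j=0}^{1} C(6,j)(1/12)^j(11/12)^{6-j} = 248117/2985984.

248117/2985984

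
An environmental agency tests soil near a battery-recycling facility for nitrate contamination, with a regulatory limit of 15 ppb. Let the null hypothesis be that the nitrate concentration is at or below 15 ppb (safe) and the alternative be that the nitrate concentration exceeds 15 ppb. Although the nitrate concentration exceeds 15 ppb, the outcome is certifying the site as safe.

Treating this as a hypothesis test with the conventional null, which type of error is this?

'Certifying the site as safe' corresponds to failing to reject H₀.
H₀ was not rejected but H₀ is false — a Type II error (false negative).

Type II error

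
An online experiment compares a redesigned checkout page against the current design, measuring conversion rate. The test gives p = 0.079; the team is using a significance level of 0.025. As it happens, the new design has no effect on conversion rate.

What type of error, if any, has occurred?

No error — this is a correct decision.

The conventional null hypothesis is that the new design has no effect on conversion rate.
Since p = 0.079 ≥ α = 0.025, H₀ is not rejected.
H₀ is true (actually the new design has no effect on conversion rate).
The decision matches the true state — no error.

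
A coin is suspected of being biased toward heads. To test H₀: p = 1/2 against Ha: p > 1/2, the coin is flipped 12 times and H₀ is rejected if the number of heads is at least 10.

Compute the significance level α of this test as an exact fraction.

Under H₀, Y ~ Binomial(12, 1/2), and α = P(Y ≥ 10).
P(Y ≥ 10) = [C(12,10) + C(12,11) + C(12,12)] / 2^12 = (66 + 12 + 1) / 4096 = 79/4096.

79/4096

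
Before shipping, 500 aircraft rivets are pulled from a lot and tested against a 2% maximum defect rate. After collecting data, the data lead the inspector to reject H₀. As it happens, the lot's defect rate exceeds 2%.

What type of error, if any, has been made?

The conventional null hypothesis here is that the lot's defect rate is 2% (within specification).
The test rejected a false H₀ — the decision matches the true state.

Neither — the decision is correct.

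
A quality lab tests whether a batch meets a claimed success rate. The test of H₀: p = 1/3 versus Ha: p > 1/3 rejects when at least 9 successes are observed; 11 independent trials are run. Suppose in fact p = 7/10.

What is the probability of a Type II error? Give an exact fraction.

Under the alternative p = 7/10, S ~ Binomial(11, 7/10); β is the probability the test does not reject, P(S < 9).
Summing C(11,j)·(7/10)^j·(3/10)^{11-j} for j = 0..8 gives 2749038183/4000000000.

2749038183/4000000000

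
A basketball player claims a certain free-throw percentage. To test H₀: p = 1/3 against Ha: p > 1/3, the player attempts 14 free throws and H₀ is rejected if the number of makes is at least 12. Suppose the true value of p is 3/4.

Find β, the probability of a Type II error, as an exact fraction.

96485417/134217728

β = P(fail to reject H₀ | Ha true) = P(Y ≤ 11 | p = 3/4), Y ~ Binomial(14, 3/4).
Summing C(14,j)·(3/4)^j·(1/4)^{14-j} for j = 0..11 gives 96485417/134217728.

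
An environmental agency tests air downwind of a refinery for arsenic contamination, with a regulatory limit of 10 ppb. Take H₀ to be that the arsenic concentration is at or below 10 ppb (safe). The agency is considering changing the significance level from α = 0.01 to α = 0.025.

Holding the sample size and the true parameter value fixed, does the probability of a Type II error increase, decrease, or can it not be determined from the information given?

With a larger α the critical value moves toward the center, so more of the Ha sampling distribution lies in the rejection region.

It decreases.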